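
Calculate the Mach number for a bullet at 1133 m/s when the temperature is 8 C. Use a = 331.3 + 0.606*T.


a = 331.3 + 0.606*(8) = 336.148 m/s
M = v/a = 1133/336.148 = 3.371

3.371


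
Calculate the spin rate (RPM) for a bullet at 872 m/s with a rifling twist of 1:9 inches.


twist_m = 9*0.0254 = 0.2286 m
spin = v/twist = 872/0.2286 = 3814.523 rev/s
RPM = spin*60 = 3814.523*60 ≈ 228871 RPM

228871 RPM


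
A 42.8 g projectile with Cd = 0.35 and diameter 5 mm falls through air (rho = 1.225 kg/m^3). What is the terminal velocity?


A = pi*(d/2)^2 = pi*(5/2000)^2 = 1.96350e-05 m^2
vt = sqrt(2mg/(Cd*rho*A)) = sqrt(2*0.0428*9.81/(0.35 * 1.225 * 1.96350e-05)) = 315.8 m/s

315.8 m/s


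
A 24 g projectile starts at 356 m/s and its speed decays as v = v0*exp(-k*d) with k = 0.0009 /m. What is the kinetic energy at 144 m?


v = v0*exp(-k*d) = 356*exp(-0.0009*144) = 312.727 m/s
E = 0.5*m*v^2 = 0.5*0.024*312.727^2 = 1174 J

1174 J


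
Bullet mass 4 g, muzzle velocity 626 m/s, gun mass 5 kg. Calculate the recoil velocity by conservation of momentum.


v_recoil = m_p * v_p / m_gun = 0.004 * 626 / 5 = 0.5008 m/s

0.5008 m/s


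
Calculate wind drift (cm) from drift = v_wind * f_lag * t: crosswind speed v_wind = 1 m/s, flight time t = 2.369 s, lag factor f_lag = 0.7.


drift = v_wind * lag * t = 1 * 0.7 * 2.369 = 1.6583 m ≈ 165.8 cm

165.8 cm


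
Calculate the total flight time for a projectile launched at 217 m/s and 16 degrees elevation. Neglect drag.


T = 2*v0*sin(theta)/g = 2*217*sin(16°)/9.81 = 12.19 s

12.19 s


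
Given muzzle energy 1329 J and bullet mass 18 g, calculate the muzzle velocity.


v = sqrt(2*E/m) = sqrt(2*1329/0.018) = 384.3 m/s

384.3 m/s


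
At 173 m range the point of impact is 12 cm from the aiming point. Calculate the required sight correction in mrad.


1 mrad subtends 1 cm per 10 m of range, so adj = error_cm / (dist_m / 10) = 12 / (173/10) = 0.6936 mrad

0.6936 mrad


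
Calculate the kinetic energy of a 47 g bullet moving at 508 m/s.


E = 0.5*m*v^2 = 0.5*0.047*508^2 = 6065 J

6065 J


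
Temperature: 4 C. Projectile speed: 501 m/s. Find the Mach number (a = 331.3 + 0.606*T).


a = 331.3 + 0.606*(4) = 333.724 m/s
M = v/a = 501/333.724 = 1.501

1.501


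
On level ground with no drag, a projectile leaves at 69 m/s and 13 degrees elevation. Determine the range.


R = v0^2 * sin(2*theta) / g = 69^2 * sin(2*13°) / 9.81 = 212.8 m

212.8 m


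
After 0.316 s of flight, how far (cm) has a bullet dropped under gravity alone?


drop = 0.5*g*t^2 = 0.5*9.81*0.316^2 = 0.489794 m ≈ 48.98 cm

48.98 cm


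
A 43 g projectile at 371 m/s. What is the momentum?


p = m*v = 0.043*371 = 15.95 kg·m/s

15.95 kg·m/s


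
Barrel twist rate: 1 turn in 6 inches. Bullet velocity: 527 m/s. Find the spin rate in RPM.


twist_m = 6*0.0254 = 0.1524 m
spin = v/twist = 527/0.1524 = 3458.005 rev/s
RPM = spin*60 = 3458.005*60 ≈ 207480 RPM

207480 RPM


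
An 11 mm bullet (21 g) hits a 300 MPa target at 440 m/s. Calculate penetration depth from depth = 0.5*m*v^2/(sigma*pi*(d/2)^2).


A = pi*(d/2)^2 = pi*(11/2)^2 = 95.0332 mm^2
E = 0.5*m*v^2 = 0.5*0.021*440^2 = 2032.8 J
depth = E/(sigma*A) = 2032.8 J / (300 MPa * 95.0332 mm^2) = 2032.8/(300 * 95.0332) m = 0.0713014 m ≈ 71.3 mm

71.3 mm


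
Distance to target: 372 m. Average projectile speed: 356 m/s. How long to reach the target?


t = d/v = 372/356 = 1.045 s

1.045 s


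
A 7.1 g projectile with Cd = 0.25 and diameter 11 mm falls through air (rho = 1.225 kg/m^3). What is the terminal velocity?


A = pi*(d/2)^2 = pi*(11/2000)^2 = 9.50332e-05 m^2
vt = sqrt(2mg/(Cd*rho*A)) = sqrt(2*0.0071*9.81/(0.25 * 1.225 * 9.50332e-05)) = 69.18 m/s

69.18 m/s


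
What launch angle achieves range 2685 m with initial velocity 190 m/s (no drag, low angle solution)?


sin(2*theta) = R*g/v0^2 = 2685*9.81/190^2 = 0.729636, theta = arcsin(0.729636)/2 = 23.43°

23.43 degrees


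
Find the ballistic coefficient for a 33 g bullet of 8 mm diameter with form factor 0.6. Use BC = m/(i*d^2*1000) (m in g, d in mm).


BC = m/(i*d^2*1000) = 33/(0.6 * 8^2 * 1000) = 0.0008594

0.0008594


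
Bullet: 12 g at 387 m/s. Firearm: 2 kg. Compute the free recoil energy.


v_r = m_p*v_p/m_gun = 0.012*387/2 = 2.322 m/s, E_r = 0.5*m_gun*v_r^2 = 0.5*2*2.322^2 = 5.392 J

5.392 J


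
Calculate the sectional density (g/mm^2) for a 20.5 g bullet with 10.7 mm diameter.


SD = m/d^2 = 20.5/10.7^2 = 0.1791 g/mm^2

0.1791 g/mm^2


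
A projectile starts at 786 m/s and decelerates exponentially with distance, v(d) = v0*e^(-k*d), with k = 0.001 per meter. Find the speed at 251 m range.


v = v0*exp(-k*d) = 786*exp(-0.001*251) = 611.5 m/s

611.5 m/s


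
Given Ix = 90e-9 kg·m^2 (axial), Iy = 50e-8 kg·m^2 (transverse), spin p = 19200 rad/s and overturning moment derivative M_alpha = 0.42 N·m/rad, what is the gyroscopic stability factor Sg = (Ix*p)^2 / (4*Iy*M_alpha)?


Sg = Ix^2 * p^2 / (4 * Iy * M_alpha) = (90e-9)^2 * 19200^2 / (4 * 50e-8 * 0.42) = 3.555

3.555


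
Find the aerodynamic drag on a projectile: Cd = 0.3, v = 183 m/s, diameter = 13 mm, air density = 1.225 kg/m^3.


A = pi*(d/2)^2 = pi*(13/2000)^2 = 1.32732e-04 m^2
Fd = 0.5*Cd*rho*A*v^2 = 0.5*0.3*1.225*1.32732e-04*183^2 = 0.8168 N

0.8168 N


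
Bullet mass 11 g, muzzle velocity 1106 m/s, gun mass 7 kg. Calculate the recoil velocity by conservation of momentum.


v_recoil = m_p * v_p / m_gun = 0.011 * 1106 / 7 = 1.738 m/s

1.738 m/s


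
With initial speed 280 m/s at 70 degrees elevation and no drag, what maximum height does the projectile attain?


H = (v0*sin(theta))^2 / (2g) = (280*sin(70°))^2 / (2*9.81) = 3528 m

3528 m


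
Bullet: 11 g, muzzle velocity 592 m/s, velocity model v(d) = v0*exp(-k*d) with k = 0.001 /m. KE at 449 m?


v = v0*exp(-k*d) = 592*exp(-0.001*449) = 377.854 m/s
E = 0.5*m*v^2 = 0.5*0.011*377.854^2 = 785.3 J

785.3 J


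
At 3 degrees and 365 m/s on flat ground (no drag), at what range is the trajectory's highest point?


R = v0^2*sin(2*theta)/g = 365^2*sin(2*3°)/9.81 = 1419.55 m
apex_dist = R/2 = 1419.55/2 = 709.8 m

709.8 m


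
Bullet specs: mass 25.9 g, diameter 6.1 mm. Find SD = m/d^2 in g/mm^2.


SD = m/d^2 = 25.9/6.1^2 = 0.696 g/mm^2

0.696 g/mm^2


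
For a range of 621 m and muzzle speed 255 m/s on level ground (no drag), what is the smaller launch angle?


sin(2*theta) = R*g/v0^2 = 621*9.81/255^2 = 0.0936872, theta = arcsin(0.0936872)/2 = 2.688°

2.688 degrees


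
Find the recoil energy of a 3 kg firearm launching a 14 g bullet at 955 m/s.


v_r = m_p*v_p/m_gun = 0.014*955/3 = 4.45667 m/s, E_r = 0.5*m_gun*v_r^2 = 0.5*3*4.45667^2 = 29.79 J

29.79 J


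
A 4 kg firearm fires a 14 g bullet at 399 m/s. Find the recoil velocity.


v_recoil = m_p * v_p / m_gun = 0.014 * 399 / 4 = 1.397 m/s

1.397 m/s


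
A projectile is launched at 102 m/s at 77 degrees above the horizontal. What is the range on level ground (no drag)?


R = v0^2 * sin(2*theta) / g = 102^2 * sin(2*77°) / 9.81 = 464.9 m

464.9 m


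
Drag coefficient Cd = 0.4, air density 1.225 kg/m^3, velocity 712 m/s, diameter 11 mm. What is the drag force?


A = pi*(d/2)^2 = pi*(11/2000)^2 = 9.50332e-05 m^2
Fd = 0.5*Cd*rho*A*v^2 = 0.5*0.4*1.225*9.50332e-05*712^2 = 11.8 N

11.8 N


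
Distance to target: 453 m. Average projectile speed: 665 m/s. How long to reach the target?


t = d/v = 453/665 = 0.6812 s

0.6812 s


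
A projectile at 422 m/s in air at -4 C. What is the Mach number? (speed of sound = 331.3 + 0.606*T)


a = 331.3 + 0.606*(-4) = 328.876 m/s
M = v/a = 422/328.876 = 1.283

1.283


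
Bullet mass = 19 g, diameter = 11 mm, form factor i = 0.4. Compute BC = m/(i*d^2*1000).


BC = m/(i*d^2*1000) = 19/(0.4 * 11^2 * 1000) = 0.0003926

0.0003926


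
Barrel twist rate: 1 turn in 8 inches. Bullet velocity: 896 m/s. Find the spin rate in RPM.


twist_m = 8*0.0254 = 0.2032 m
spin = v/twist = 896/0.2032 = 4409.449 rev/s
RPM = spin*60 = 4409.449*60 ≈ 264567 RPM

264567 RPM


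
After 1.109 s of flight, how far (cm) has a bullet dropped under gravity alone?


drop = 0.5*g*t^2 = 0.5*9.81*1.109^2 = 6.03257 m ≈ 603.3 cm

603.3 cm


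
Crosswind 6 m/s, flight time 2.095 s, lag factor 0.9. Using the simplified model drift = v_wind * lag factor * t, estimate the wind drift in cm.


drift = v_wind * lag * t = 6 * 0.9 * 2.095 = 11.313 m ≈ 1131 cm

1131 cm


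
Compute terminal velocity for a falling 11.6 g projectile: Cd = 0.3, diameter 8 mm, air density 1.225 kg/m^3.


A = pi*(d/2)^2 = pi*(8/2000)^2 = 5.02655e-05 m^2
vt = sqrt(2mg/(Cd*rho*A)) = sqrt(2*0.0116*9.81/(0.3 * 1.225 * 5.02655e-05)) = 111 m/s

111 m/s


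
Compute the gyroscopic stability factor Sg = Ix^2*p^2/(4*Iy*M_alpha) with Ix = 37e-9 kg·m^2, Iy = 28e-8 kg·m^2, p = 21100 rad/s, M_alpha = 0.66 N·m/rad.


Sg = Ix^2 * p^2 / (4 * Iy * M_alpha) = (37e-9)^2 * 21100^2 / (4 * 28e-8 * 0.66) = 0.8245

0.8245


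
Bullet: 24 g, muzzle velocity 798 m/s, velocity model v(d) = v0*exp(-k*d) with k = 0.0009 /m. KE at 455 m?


v = v0*exp(-k*d) = 798*exp(-0.0009*455) = 529.858 m/s
E = 0.5*m*v^2 = 0.5*0.024*529.858^2 = 3369 J

3369 J


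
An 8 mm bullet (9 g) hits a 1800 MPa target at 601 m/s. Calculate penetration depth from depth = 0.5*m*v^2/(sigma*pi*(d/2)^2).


A = pi*(d/2)^2 = pi*(8/2)^2 = 50.2655 mm^2
E = 0.5*m*v^2 = 0.5*0.009*601^2 = 1625.4 J
depth = E/(sigma*A) = 1625.4 J / (1800 MPa * 50.2655 mm^2) = 1625.4/(1800 * 50.2655) m = 0.0179647 m ≈ 17.96 mm

17.96 mm


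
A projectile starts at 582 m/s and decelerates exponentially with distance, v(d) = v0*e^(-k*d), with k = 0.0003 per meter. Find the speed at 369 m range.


v = v0*exp(-k*d) = 582*exp(-0.0003*369) = 521 m/s

521 m/s


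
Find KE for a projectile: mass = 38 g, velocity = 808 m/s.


E = 0.5*m*v^2 = 0.5*0.038*808^2 = 12404 J

12404 J


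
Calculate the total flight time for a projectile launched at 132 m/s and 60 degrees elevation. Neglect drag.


T = 2*v0*sin(theta)/g = 2*132*sin(60°)/9.81 = 23.31 s

23.31 s


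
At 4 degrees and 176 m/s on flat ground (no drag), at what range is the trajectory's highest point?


R = v0^2*sin(2*theta)/g = 176^2*sin(2*4°)/9.81 = 439.452 m
apex_dist = R/2 = 439.452/2 = 219.7 m

219.7 m


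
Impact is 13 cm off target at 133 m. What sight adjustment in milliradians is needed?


1 mrad subtends 1 cm per 10 m of range, so adj = error_cm / (dist_m / 10) = 13 / (133/10) = 0.9774 mrad

0.9774 mrad


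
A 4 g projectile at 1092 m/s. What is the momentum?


p = m*v = 0.004*1092 = 4.368 kg·m/s

4.368 kg·m/s


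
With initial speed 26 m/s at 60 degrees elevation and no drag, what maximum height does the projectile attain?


H = (v0*sin(theta))^2 / (2g) = (26*sin(60°))^2 / (2*9.81) = 25.84 m

25.84 m


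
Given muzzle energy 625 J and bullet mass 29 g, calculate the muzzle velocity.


v = sqrt(2*E/m) = sqrt(2*625/0.029) = 207.6 m/s

207.6 m/s


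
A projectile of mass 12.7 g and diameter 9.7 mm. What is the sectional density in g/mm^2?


SD = m/d^2 = 12.7/9.7^2 = 0.135 g/mm^2

0.135 g/mm^2


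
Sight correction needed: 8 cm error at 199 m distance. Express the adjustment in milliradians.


1 mrad subtends 1 cm per 10 m of range, so adj = error_cm / (dist_m / 10) = 8 / (199/10) = 0.402 mrad

0.402 mrad


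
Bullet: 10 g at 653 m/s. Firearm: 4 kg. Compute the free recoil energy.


v_r = m_p*v_p/m_gun = 0.01*653/4 = 1.6325 m/s, E_r = 0.5*m_gun*v_r^2 = 0.5*4*1.6325^2 = 5.33 J

5.33 J


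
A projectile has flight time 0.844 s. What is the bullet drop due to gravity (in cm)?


drop = 0.5*g*t^2 = 0.5*9.81*0.844^2 = 3.49401 m ≈ 349.4 cm

349.4 cm


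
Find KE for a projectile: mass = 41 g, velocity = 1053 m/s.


E = 0.5*m*v^2 = 0.5*0.041*1053^2 = 22731 J

22731 J


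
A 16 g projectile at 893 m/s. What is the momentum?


p = m*v = 0.016*893 = 14.29 kg·m/s

14.29 kg·m/s


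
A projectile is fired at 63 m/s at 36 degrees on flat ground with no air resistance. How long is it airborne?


T = 2*v0*sin(theta)/g = 2*63*sin(36°)/9.81 = 7.55 s

7.55 s


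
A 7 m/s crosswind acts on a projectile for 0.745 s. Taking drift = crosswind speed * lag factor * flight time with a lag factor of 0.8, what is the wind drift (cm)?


drift = v_wind * lag * t = 7 * 0.8 * 0.745 = 4.172 m ≈ 417.2 cm

417.2 cm


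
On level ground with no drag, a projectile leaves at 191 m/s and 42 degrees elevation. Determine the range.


R = v0^2 * sin(2*theta) / g = 191^2 * sin(2*42°) / 9.81 = 3698 m

3698 m


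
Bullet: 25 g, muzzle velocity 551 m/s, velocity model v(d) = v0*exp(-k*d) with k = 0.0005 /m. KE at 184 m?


v = v0*exp(-k*d) = 551*exp(-0.0005*184) = 502.57 m/s
E = 0.5*m*v^2 = 0.5*0.025*502.57^2 = 3157 J

3157 J


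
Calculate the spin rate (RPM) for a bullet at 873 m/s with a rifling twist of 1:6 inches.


twist_m = 6*0.0254 = 0.1524 m
spin = v/twist = 873/0.1524 = 5728.346 rev/s
RPM = spin*60 = 5728.346*60 ≈ 343701 RPM

343701 RPM


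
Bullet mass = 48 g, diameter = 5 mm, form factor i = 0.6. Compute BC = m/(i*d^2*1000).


BC = m/(i*d^2*1000) = 48/(0.6 * 5^2 * 1000) = 0.0032

0.0032


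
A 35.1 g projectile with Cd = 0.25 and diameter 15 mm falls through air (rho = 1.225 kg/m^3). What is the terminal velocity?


A = pi*(d/2)^2 = pi*(15/2000)^2 = 1.76715e-04 m^2
vt = sqrt(2mg/(Cd*rho*A)) = sqrt(2*0.0351*9.81/(0.25 * 1.225 * 1.76715e-04)) = 112.8 m/s

112.8 m/s


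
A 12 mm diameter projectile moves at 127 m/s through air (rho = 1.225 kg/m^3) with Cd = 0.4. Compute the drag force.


A = pi*(d/2)^2 = pi*(12/2000)^2 = 1.13097e-04 m^2
Fd = 0.5*Cd*rho*A*v^2 = 0.5*0.4*1.225*1.13097e-04*127^2 = 0.4469 N

0.4469 N


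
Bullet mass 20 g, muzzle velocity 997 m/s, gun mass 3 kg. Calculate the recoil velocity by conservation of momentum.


v_recoil = m_p * v_p / m_gun = 0.02 * 997 / 3 = 6.647 m/s

6.647 m/s


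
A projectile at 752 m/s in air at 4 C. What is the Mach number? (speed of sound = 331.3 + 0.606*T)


a = 331.3 + 0.606*(4) = 333.724 m/s
M = v/a = 752/333.724 = 2.253

2.253


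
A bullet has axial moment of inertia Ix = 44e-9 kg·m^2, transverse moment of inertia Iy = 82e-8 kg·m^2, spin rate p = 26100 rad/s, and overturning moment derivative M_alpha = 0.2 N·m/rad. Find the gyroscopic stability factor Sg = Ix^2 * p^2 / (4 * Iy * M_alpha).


Sg = Ix^2 * p^2 / (4 * Iy * M_alpha) = (44e-9)^2 * 26100^2 / (4 * 82e-8 * 0.2) = 2.01

2.01


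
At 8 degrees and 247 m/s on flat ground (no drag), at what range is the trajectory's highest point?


R = v0^2*sin(2*theta)/g = 247^2*sin(2*8°)/9.81 = 1714.21 m
apex_dist = R/2 = 1714.21/2 = 857.1 m

857.1 m


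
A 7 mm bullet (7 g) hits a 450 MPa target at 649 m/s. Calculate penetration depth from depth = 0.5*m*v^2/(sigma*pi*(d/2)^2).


A = pi*(d/2)^2 = pi*(7/2)^2 = 38.4845 mm^2
E = 0.5*m*v^2 = 0.5*0.007*649^2 = 1474.2 J
depth = E/(sigma*A) = 1474.2 J / (450 MPa * 38.4845 mm^2) = 1474.2/(450 * 38.4845) m = 0.0851254 m ≈ 85.13 mm

85.13 mm


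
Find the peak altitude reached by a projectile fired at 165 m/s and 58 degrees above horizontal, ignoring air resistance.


H = (v0*sin(theta))^2 / (2g) = (165*sin(58°))^2 / (2*9.81) = 998 m

998 m


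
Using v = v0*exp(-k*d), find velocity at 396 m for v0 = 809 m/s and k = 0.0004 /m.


v = v0*exp(-k*d) = 809*exp(-0.0004*396) = 690.5 m/s

690.5 m/s


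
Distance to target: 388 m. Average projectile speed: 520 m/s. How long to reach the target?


t = d/v = 388/520 = 0.7462 s

0.7462 s


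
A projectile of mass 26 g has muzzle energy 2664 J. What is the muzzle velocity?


v = sqrt(2*E/m) = sqrt(2*2664/0.026) = 452.7 m/s

452.7 m/s


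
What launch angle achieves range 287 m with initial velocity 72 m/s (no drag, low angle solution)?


sin(2*theta) = R*g/v0^2 = 287*9.81/72^2 = 0.543108, theta = arcsin(0.543108)/2 = 16.45°

16.45 degrees


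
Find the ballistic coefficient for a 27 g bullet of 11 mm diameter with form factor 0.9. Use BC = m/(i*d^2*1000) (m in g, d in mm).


BC = m/(i*d^2*1000) = 27/(0.9 * 11^2 * 1000) = 0.0002479

0.0002479


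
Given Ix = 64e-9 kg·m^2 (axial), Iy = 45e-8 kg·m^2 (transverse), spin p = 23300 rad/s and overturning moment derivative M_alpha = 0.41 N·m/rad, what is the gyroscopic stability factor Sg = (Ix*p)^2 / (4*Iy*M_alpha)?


Sg = Ix^2 * p^2 / (4 * Iy * M_alpha) = (64e-9)^2 * 23300^2 / (4 * 45e-8 * 0.41) = 3.013

3.013


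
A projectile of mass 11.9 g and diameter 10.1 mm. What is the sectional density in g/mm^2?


SD = m/d^2 = 11.9/10.1^2 = 0.1167 g/mm^2

0.1167 g/mm^2


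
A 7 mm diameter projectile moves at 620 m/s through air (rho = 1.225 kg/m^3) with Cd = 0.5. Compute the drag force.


A = pi*(d/2)^2 = pi*(7/2000)^2 = 3.84845e-05 m^2
Fd = 0.5*Cd*rho*A*v^2 = 0.5*0.5*1.225*3.84845e-05*620^2 = 4.53 N

4.53 N


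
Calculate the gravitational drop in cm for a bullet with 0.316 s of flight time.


drop = 0.5*g*t^2 = 0.5*9.81*0.316^2 = 0.489794 m ≈ 48.98 cm

48.98 cm


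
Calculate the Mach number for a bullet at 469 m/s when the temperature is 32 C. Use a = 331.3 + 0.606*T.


a = 331.3 + 0.606*(32) = 350.692 m/s
M = v/a = 469/350.692 = 1.337

1.337


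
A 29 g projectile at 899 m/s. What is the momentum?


p = m*v = 0.029*899 = 26.07 kg·m/s

26.07 kg·m/s


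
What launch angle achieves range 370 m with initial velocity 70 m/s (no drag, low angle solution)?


sin(2*theta) = R*g/v0^2 = 370*9.81/70^2 = 0.740755, theta = arcsin(0.740755)/2 = 23.9°

23.9 degrees


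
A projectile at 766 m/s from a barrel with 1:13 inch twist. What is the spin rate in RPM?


twist_m = 13*0.0254 = 0.3302 m
spin = v/twist = 766/0.3302 = 2319.806 rev/s
RPM = spin*60 = 2319.806*60 ≈ 139188 RPM

139188 RPM


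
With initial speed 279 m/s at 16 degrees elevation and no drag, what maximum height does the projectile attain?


H = (v0*sin(theta))^2 / (2g) = (279*sin(16°))^2 / (2*9.81) = 301.4 m

301.4 m


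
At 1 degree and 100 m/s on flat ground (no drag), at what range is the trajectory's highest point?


R = v0^2*sin(2*theta)/g = 100^2*sin(2*1°)/9.81 = 35.5754 m
apex_dist = R/2 = 35.5754/2 = 17.79 m

17.79 m


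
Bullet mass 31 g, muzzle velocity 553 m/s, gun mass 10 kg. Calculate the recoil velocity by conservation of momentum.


v_recoil = m_p * v_p / m_gun = 0.031 * 553 / 10 = 1.714 m/s

1.714 m/s


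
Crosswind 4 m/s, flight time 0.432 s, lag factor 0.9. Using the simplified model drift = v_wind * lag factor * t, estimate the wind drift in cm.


drift = v_wind * lag * t = 4 * 0.9 * 0.432 = 1.5552 m ≈ 155.5 cm

155.5 cm


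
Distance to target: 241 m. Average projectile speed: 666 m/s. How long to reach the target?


t = d/v = 241/666 = 0.3619 s

0.3619 s


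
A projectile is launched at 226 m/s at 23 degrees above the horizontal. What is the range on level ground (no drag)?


R = v0^2 * sin(2*theta) / g = 226^2 * sin(2*23°) / 9.81 = 3745 m

3745 m


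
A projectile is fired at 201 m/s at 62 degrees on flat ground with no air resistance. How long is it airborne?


T = 2*v0*sin(theta)/g = 2*201*sin(62°)/9.81 = 36.18 s

36.18 s


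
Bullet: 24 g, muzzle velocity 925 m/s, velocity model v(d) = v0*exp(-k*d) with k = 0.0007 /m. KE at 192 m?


v = v0*exp(-k*d) = 925*exp(-0.0007*192) = 808.672 m/s
E = 0.5*m*v^2 = 0.5*0.024*808.672^2 = 7847 J

7847 J


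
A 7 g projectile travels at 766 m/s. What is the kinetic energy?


E = 0.5*m*v^2 = 0.5*0.007*766^2 = 2054 J

2054 J


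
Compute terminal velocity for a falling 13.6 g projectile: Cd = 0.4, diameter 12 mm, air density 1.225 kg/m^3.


A = pi*(d/2)^2 = pi*(12/2000)^2 = 1.13097e-04 m^2
vt = sqrt(2mg/(Cd*rho*A)) = sqrt(2*0.0136*9.81/(0.4 * 1.225 * 1.13097e-04)) = 69.39 m/s

69.39 m/s


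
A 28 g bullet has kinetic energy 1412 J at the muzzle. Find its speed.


v = sqrt(2*E/m) = sqrt(2*1412/0.028) = 317.6 m/s

317.6 m/s


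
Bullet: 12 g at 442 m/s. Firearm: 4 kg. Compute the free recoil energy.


v_r = m_p*v_p/m_gun = 0.012*442/4 = 1.326 m/s, E_r = 0.5*m_gun*v_r^2 = 0.5*4*1.326^2 = 3.517 J

3.517 J


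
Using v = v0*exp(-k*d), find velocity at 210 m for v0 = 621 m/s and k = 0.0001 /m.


v = v0*exp(-k*d) = 621*exp(-0.0001*210) = 608.1 m/s

608.1 m/s


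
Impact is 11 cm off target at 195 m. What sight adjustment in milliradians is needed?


1 mrad subtends 1 cm per 10 m of range, so adj = error_cm / (dist_m / 10) = 11 / (195/10) = 0.5641 mrad

0.5641 mrad


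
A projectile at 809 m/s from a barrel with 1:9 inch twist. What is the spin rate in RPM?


twist_m = 9*0.0254 = 0.2286 m
spin = v/twist = 809/0.2286 = 3538.933 rev/s
RPM = spin*60 = 3538.933*60 ≈ 212336 RPM

212336 RPM


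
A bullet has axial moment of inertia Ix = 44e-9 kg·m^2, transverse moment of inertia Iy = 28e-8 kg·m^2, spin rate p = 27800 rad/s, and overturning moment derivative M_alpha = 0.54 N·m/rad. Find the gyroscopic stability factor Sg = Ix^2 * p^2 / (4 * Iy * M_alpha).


Sg = Ix^2 * p^2 / (4 * Iy * M_alpha) = (44e-9)^2 * 27800^2 / (4 * 28e-8 * 0.54) = 2.474

2.474


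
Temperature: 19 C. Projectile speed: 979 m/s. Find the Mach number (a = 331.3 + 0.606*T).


a = 331.3 + 0.606*(19) = 342.814 m/s
M = v/a = 979/342.814 = 2.856

2.856


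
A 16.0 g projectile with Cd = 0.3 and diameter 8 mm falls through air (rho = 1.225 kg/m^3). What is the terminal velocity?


A = pi*(d/2)^2 = pi*(8/2000)^2 = 5.02655e-05 m^2
vt = sqrt(2mg/(Cd*rho*A)) = sqrt(2*0.016*9.81/(0.3 * 1.225 * 5.02655e-05)) = 130.4 m/s

130.4 m/s


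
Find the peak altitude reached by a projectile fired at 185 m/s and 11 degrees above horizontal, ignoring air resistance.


H = (v0*sin(theta))^2 / (2g) = (185*sin(11°))^2 / (2*9.81) = 63.51 m

63.51 m


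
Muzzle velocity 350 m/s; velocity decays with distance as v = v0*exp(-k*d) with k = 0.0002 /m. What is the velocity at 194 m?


v = v0*exp(-k*d) = 350*exp(-0.0002*194) = 336.7 m/s

336.7 m/s


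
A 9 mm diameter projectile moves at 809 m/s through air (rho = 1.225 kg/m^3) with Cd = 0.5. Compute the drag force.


A = pi*(d/2)^2 = pi*(9/2000)^2 = 6.36173e-05 m^2
Fd = 0.5*Cd*rho*A*v^2 = 0.5*0.5*1.225*6.36173e-05*809^2 = 12.75 N

12.75 N


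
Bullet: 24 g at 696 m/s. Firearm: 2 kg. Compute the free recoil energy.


v_r = m_p*v_p/m_gun = 0.024*696/2 = 8.352 m/s, E_r = 0.5*m_gun*v_r^2 = 0.5*2*8.352^2 = 69.76 J

69.76 J


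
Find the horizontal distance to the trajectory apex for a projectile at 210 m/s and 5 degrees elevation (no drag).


R = v0^2*sin(2*theta)/g = 210^2*sin(2*5°)/9.81 = 780.62 m
apex_dist = R/2 = 780.62/2 = 390.3 m

390.3 m


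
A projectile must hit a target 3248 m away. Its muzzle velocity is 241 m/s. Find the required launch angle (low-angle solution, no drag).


sin(2*theta) = R*g/v0^2 = 3248*9.81/241^2 = 0.548594, theta = arcsin(0.548594)/2 = 16.64°

16.64 degrees


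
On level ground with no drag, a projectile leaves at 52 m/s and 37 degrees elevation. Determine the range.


R = v0^2 * sin(2*theta) / g = 52^2 * sin(2*37°) / 9.81 = 265 m

265 m


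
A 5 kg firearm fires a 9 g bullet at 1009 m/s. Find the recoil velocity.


v_recoil = m_p * v_p / m_gun = 0.009 * 1009 / 5 = 1.816 m/s

1.816 m/s


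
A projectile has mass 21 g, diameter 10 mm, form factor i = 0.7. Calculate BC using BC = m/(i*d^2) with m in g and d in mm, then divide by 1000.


BC = m/(i*d^2*1000) = 21/(0.7 * 10^2 * 1000) = 0.0003

0.0003


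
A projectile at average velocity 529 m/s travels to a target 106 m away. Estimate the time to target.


t = d/v = 106/529 = 0.2004 s

0.2004 s


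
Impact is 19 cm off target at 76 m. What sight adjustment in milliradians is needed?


1 mrad subtends 1 cm per 10 m of range, so adj = error_cm / (dist_m / 10) = 19 / (76/10) = 2.5 mrad

2.5 mrad


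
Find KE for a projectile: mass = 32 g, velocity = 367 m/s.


E = 0.5*m*v^2 = 0.5*0.032*367^2 = 2155 J

2155 J


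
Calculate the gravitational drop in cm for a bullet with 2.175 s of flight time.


drop = 0.5*g*t^2 = 0.5*9.81*2.175^2 = 23.2037 m ≈ 2320 cm

2320 cm


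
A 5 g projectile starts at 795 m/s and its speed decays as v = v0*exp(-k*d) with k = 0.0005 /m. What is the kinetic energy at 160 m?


v = v0*exp(-k*d) = 795*exp(-0.0005*160) = 733.877 m/s
E = 0.5*m*v^2 = 0.5*0.005*733.877^2 = 1346 J

1346 J


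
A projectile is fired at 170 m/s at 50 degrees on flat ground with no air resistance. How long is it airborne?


T = 2*v0*sin(theta)/g = 2*170*sin(50°)/9.81 = 26.55 s

26.55 s


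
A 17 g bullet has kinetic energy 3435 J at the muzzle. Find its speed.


v = sqrt(2*E/m) = sqrt(2*3435/0.017) = 635.7 m/s

635.7 m/s


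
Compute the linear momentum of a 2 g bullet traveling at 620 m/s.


p = m*v = 0.002*620 = 1.24 kg·m/s

1.24 kg·m/s


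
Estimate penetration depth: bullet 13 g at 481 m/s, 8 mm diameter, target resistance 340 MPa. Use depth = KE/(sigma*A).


A = pi*(d/2)^2 = pi*(8/2)^2 = 50.2655 mm^2
E = 0.5*m*v^2 = 0.5*0.013*481^2 = 1503.85 J
depth = E/(sigma*A) = 1503.85 J / (340 MPa * 50.2655 mm^2) = 1503.85/(340 * 50.2655) m = 0.0879943 m ≈ 87.99 mm

87.99 mm


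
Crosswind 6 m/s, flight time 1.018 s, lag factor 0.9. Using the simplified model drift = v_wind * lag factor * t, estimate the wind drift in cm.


drift = v_wind * lag * t = 6 * 0.9 * 1.018 = 5.4972 m ≈ 549.7 cm

549.7 cm


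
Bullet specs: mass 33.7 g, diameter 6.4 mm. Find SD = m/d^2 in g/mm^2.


SD = m/d^2 = 33.7/6.4^2 = 0.8228 g/mm^2

0.8228 g/mm^2


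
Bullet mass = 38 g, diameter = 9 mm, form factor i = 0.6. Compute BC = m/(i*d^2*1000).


BC = m/(i*d^2*1000) = 38/(0.6 * 9^2 * 1000) = 0.0007819

0.0007819


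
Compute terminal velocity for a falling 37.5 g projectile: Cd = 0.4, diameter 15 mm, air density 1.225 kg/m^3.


A = pi*(d/2)^2 = pi*(15/2000)^2 = 1.76715e-04 m^2
vt = sqrt(2mg/(Cd*rho*A)) = sqrt(2*0.0375*9.81/(0.4 * 1.225 * 1.76715e-04)) = 92.18 m/s

92.18 m/s


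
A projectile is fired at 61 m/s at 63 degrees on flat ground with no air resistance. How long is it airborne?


T = 2*v0*sin(theta)/g = 2*61*sin(63°)/9.81 = 11.08 s

11.08 s


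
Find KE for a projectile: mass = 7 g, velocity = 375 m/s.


E = 0.5*m*v^2 = 0.5*0.007*375^2 = 492.2 J

492.2 J


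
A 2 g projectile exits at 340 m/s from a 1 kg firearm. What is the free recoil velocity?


v_recoil = m_p * v_p / m_gun = 0.002 * 340 / 1 = 0.68 m/s

0.68 m/s


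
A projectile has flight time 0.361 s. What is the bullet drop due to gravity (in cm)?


drop = 0.5*g*t^2 = 0.5*9.81*0.361^2 = 0.639225 m ≈ 63.92 cm

63.92 cm


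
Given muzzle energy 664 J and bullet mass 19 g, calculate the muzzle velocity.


v = sqrt(2*E/m) = sqrt(2*664/0.019) = 264.4 m/s

264.4 m/s


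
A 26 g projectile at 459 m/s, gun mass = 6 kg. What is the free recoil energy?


v_r = m_p*v_p/m_gun = 0.026*459/6 = 1.989 m/s, E_r = 0.5*m_gun*v_r^2 = 0.5*6*1.989^2 = 11.87 J

11.87 J


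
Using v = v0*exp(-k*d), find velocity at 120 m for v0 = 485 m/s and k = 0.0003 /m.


v = v0*exp(-k*d) = 485*exp(-0.0003*120) = 467.9 m/s

467.9 m/s


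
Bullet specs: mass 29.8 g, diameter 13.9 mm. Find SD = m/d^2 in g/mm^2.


SD = m/d^2 = 29.8/13.9^2 = 0.1542 g/mm^2

0.1542 g/mm^2


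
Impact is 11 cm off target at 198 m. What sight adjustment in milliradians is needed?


1 mrad subtends 1 cm per 10 m of range, so adj = error_cm / (dist_m / 10) = 11 / (198/10) = 0.5556 mrad

0.5556 mrad


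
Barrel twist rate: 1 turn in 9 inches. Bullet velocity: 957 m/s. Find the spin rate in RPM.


twist_m = 9*0.0254 = 0.2286 m
spin = v/twist = 957/0.2286 = 4186.352 rev/s
RPM = spin*60 = 4186.352*60 ≈ 251181 RPM

251181 RPM


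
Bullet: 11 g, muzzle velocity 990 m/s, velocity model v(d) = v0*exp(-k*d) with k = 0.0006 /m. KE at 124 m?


v = v0*exp(-k*d) = 990*exp(-0.0006*124) = 919.017 m/s
E = 0.5*m*v^2 = 0.5*0.011*919.017^2 = 4645 J

4645 J


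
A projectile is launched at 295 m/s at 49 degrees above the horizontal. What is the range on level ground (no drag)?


R = v0^2 * sin(2*theta) / g = 295^2 * sin(2*49°) / 9.81 = 8785 m

8785 m


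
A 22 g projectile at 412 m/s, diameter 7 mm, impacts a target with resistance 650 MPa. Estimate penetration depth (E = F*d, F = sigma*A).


A = pi*(d/2)^2 = pi*(7/2)^2 = 38.4845 mm^2
E = 0.5*m*v^2 = 0.5*0.022*412^2 = 1867.18 J
depth = E/(sigma*A) = 1867.18 J / (650 MPa * 38.4845 mm^2) = 1867.18/(650 * 38.4845) m = 0.0746428 m ≈ 74.64 mm

74.64 mm


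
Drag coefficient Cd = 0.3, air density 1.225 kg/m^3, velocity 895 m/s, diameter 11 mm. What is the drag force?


A = pi*(d/2)^2 = pi*(11/2000)^2 = 9.50332e-05 m^2
Fd = 0.5*Cd*rho*A*v^2 = 0.5*0.3*1.225*9.50332e-05*895^2 = 13.99 N

13.99 N


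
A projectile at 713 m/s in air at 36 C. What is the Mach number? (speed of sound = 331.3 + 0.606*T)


a = 331.3 + 0.606*(36) = 353.116 m/s
M = v/a = 713/353.116 = 2.019

2.019


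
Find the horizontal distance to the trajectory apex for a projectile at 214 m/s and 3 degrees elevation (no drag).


R = v0^2*sin(2*theta)/g = 214^2*sin(2*3°)/9.81 = 487.97 m
apex_dist = R/2 = 487.97/2 = 244 m

244 m


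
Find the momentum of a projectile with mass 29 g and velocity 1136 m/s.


p = m*v = 0.029*1136 = 32.94 kg·m/s

32.94 kg·m/s


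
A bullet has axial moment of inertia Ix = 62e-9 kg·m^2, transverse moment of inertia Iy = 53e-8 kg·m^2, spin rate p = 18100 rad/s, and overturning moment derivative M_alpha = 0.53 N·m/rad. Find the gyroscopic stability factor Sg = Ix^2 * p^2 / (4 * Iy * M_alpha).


Sg = Ix^2 * p^2 / (4 * Iy * M_alpha) = (62e-9)^2 * 18100^2 / (4 * 53e-8 * 0.53) = 1.121

1.121


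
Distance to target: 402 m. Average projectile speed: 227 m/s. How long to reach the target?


t = d/v = 402/227 = 1.771 s

1.771 s


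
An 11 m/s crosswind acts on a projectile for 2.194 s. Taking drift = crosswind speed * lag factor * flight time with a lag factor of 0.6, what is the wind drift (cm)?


drift = v_wind * lag * t = 11 * 0.6 * 2.194 = 14.4804 m ≈ 1448 cm

1448 cm


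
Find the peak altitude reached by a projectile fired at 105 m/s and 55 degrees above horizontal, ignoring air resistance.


H = (v0*sin(theta))^2 / (2g) = (105*sin(55°))^2 / (2*9.81) = 377.1 m

377.1 m


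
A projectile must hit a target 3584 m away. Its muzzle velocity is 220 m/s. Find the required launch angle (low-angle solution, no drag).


sin(2*theta) = R*g/v0^2 = 3584*9.81/220^2 = 0.726426, theta = arcsin(0.726426)/2 = 23.29°

23.29 degrees


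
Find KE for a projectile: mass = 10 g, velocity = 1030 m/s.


E = 0.5*m*v^2 = 0.5*0.01*1030^2 = 5304 J

5304 J


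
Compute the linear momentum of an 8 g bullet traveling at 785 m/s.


p = m*v = 0.008*785 = 6.28 kg·m/s

6.28 kg·m/s


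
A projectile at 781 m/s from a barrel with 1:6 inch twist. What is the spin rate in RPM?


twist_m = 6*0.0254 = 0.1524 m
spin = v/twist = 781/0.1524 = 5124.672 rev/s
RPM = spin*60 = 5124.672*60 ≈ 307480 RPM

307480 RPM


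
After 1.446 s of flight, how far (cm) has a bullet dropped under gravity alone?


drop = 0.5*g*t^2 = 0.5*9.81*1.446^2 = 10.2559 m ≈ 1026 cm

1026 cm


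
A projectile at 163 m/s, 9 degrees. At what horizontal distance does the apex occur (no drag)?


R = v0^2*sin(2*theta)/g = 163^2*sin(2*9°)/9.81 = 836.929 m
apex_dist = R/2 = 836.929/2 = 418.5 m

418.5 m


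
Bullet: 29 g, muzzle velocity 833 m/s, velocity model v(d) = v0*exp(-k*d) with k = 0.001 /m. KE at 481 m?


v = v0*exp(-k*d) = 833*exp(-0.001*481) = 514.931 m/s
E = 0.5*m*v^2 = 0.5*0.029*514.931^2 = 3845 J

3845 J


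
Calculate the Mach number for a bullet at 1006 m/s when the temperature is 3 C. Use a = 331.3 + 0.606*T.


a = 331.3 + 0.606*(3) = 333.118 m/s
M = v/a = 1006/333.118 = 3.02

3.02


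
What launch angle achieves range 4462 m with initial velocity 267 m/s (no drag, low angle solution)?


sin(2*theta) = R*g/v0^2 = 4462*9.81/267^2 = 0.614011, theta = arcsin(0.614011)/2 = 18.94°

18.94 degrees


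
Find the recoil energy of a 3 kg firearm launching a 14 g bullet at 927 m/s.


v_r = m_p*v_p/m_gun = 0.014*927/3 = 4.326 m/s, E_r = 0.5*m_gun*v_r^2 = 0.5*3*4.326^2 = 28.07 J

28.07 J


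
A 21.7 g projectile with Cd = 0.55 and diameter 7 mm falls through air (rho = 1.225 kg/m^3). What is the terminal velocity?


A = pi*(d/2)^2 = pi*(7/2000)^2 = 3.84845e-05 m^2
vt = sqrt(2mg/(Cd*rho*A)) = sqrt(2*0.0217*9.81/(0.55 * 1.225 * 3.84845e-05)) = 128.1 m/s

128.1 m/s


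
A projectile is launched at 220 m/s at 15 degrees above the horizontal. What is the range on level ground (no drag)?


R = v0^2 * sin(2*theta) / g = 220^2 * sin(2*15°) / 9.81 = 2467 m

2467 m


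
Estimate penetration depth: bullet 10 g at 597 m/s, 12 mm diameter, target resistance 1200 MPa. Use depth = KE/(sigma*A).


A = pi*(d/2)^2 = pi*(12/2)^2 = 113.097 mm^2
E = 0.5*m*v^2 = 0.5*0.01*597^2 = 1782.05 J
depth = E/(sigma*A) = 1782.05 J / (1200 MPa * 113.097 mm^2) = 1782.05/(1200 * 113.097) m = 0.0131306 m ≈ 13.13 mm

13.13 mm


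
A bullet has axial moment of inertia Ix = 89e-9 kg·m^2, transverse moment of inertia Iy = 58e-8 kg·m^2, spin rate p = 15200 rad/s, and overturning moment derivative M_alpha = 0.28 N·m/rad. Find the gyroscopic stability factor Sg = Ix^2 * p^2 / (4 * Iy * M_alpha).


Sg = Ix^2 * p^2 / (4 * Iy * M_alpha) = (89e-9)^2 * 15200^2 / (4 * 58e-8 * 0.28) = 2.817

2.817


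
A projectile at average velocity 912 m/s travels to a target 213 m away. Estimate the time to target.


t = d/v = 213/912 = 0.2336 s

0.2336 s


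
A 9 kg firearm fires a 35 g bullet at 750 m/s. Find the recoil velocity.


v_recoil = m_p * v_p / m_gun = 0.035 * 750 / 9 = 2.917 m/s

2.917 m/s


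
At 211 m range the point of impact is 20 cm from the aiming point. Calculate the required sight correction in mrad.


1 mrad subtends 1 cm per 10 m of range, so adj = error_cm / (dist_m / 10) = 20 / (211/10) = 0.9479 mrad

0.9479 mrad


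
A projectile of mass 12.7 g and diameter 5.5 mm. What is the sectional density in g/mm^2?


SD = m/d^2 = 12.7/5.5^2 = 0.4198 g/mm^2

0.4198 g/mm^2


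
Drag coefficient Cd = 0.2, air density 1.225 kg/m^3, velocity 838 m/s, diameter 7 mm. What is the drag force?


A = pi*(d/2)^2 = pi*(7/2000)^2 = 3.84845e-05 m^2
Fd = 0.5*Cd*rho*A*v^2 = 0.5*0.2*1.225*3.84845e-05*838^2 = 3.311 N

3.311 N


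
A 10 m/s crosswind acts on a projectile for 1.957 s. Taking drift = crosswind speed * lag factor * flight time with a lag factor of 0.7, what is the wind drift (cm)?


drift = v_wind * lag * t = 10 * 0.7 * 1.957 = 13.699 m ≈ 1370 cm

1370 cm


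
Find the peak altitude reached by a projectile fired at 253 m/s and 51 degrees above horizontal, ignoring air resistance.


H = (v0*sin(theta))^2 / (2g) = (253*sin(51°))^2 / (2*9.81) = 1970 m

1970 m


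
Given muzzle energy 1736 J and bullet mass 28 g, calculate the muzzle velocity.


v = sqrt(2*E/m) = sqrt(2*1736/0.028) = 352.1 m/s

352.1 m/s


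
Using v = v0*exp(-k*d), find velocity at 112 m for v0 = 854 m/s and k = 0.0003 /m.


v = v0*exp(-k*d) = 854*exp(-0.0003*112) = 825.8 m/s

825.8 m/s


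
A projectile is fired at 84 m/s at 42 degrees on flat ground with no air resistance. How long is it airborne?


T = 2*v0*sin(theta)/g = 2*84*sin(42°)/9.81 = 11.46 s

11.46 s


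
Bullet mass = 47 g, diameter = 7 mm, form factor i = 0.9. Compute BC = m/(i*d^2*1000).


BC = m/(i*d^2*1000) = 47/(0.9 * 7^2 * 1000) = 0.001066

0.001066


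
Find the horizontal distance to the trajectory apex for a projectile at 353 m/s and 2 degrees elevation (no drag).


R = v0^2*sin(2*theta)/g = 353^2*sin(2*2°)/9.81 = 886.064 m
apex_dist = R/2 = 886.064/2 = 443 m

443 m


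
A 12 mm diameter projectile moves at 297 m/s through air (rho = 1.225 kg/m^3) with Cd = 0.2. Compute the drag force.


A = pi*(d/2)^2 = pi*(12/2000)^2 = 1.13097e-04 m^2
Fd = 0.5*Cd*rho*A*v^2 = 0.5*0.2*1.225*1.13097e-04*297^2 = 1.222 N

1.222 N


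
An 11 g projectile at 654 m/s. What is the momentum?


p = m*v = 0.011*654 = 7.194 kg·m/s

7.194 kg·m/s


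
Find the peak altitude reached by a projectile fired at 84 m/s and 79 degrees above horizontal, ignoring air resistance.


H = (v0*sin(theta))^2 / (2g) = (84*sin(79°))^2 / (2*9.81) = 346.5 m

346.5 m


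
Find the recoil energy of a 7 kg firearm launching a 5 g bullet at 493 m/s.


v_r = m_p*v_p/m_gun = 0.005*493/7 = 0.352143 m/s, E_r = 0.5*m_gun*v_r^2 = 0.5*7*0.352143^2 = 0.434 J

0.434 J


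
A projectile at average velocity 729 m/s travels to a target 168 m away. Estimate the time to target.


t = d/v = 168/729 = 0.2305 s

0.2305 s


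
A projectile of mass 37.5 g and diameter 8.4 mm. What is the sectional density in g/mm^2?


SD = m/d^2 = 37.5/8.4^2 = 0.5315 g/mm^2

0.5315 g/mm^2


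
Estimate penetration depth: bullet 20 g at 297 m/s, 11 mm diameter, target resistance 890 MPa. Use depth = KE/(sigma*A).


A = pi*(d/2)^2 = pi*(11/2)^2 = 95.0332 mm^2
E = 0.5*m*v^2 = 0.5*0.02*297^2 = 882.09 J
depth = E/(sigma*A) = 882.09 J / (890 MPa * 95.0332 mm^2) = 882.09/(890 * 95.0332) m = 0.0104291 m ≈ 10.43 mm

10.43 mm


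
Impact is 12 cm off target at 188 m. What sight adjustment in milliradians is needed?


1 mrad subtends 1 cm per 10 m of range, so adj = error_cm / (dist_m / 10) = 12 / (188/10) = 0.6383 mrad

0.6383 mrad


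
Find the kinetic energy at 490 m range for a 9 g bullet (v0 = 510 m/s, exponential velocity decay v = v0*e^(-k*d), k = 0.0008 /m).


v = v0*exp(-k*d) = 510*exp(-0.0008*490) = 344.609 m/s
E = 0.5*m*v^2 = 0.5*0.009*344.609^2 = 534.4 J

534.4 J


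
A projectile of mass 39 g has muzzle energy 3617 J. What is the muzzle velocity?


v = sqrt(2*E/m) = sqrt(2*3617/0.039) = 430.7 m/s

430.7 m/s


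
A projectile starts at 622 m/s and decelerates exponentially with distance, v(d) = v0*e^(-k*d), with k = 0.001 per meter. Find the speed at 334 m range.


v = v0*exp(-k*d) = 622*exp(-0.001*334) = 445.4 m/s

445.4 m/s


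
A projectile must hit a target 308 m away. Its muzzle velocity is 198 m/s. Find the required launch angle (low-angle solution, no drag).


sin(2*theta) = R*g/v0^2 = 308*9.81/198^2 = 0.0770707, theta = arcsin(0.0770707)/2 = 2.21°

2.21 degrees


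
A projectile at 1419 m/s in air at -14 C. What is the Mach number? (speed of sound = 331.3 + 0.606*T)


a = 331.3 + 0.606*(-14) = 322.816 m/s
M = v/a = 1419/322.816 = 4.396

4.396


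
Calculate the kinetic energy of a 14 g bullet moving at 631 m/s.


E = 0.5*m*v^2 = 0.5*0.014*631^2 = 2787 J

2787 J


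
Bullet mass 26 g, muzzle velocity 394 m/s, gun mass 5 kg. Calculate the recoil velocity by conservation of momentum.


v_recoil = m_p * v_p / m_gun = 0.026 * 394 / 5 = 2.049 m/s

2.049 m/s


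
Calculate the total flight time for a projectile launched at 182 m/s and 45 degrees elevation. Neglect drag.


T = 2*v0*sin(theta)/g = 2*182*sin(45°)/9.81 = 26.24 s

26.24 s


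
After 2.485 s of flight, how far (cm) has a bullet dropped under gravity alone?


drop = 0.5*g*t^2 = 0.5*9.81*2.485^2 = 30.2895 m ≈ 3029 cm

3029 cm


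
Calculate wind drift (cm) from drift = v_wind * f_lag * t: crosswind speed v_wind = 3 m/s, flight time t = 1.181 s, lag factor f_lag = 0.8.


drift = v_wind * lag * t = 3 * 0.8 * 1.181 = 2.8344 m ≈ 283.4 cm

283.4 cm


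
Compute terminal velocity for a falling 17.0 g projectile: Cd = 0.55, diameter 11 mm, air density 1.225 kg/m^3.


A = pi*(d/2)^2 = pi*(11/2000)^2 = 9.50332e-05 m^2
vt = sqrt(2mg/(Cd*rho*A)) = sqrt(2*0.017*9.81/(0.55 * 1.225 * 9.50332e-05)) = 72.18 m/s

72.18 m/s
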